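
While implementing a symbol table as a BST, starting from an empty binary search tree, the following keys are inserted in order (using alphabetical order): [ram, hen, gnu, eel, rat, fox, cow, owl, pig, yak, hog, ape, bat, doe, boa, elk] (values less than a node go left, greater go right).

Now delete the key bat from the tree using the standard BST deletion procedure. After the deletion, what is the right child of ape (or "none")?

boa

Insert ram: tree is empty, so ram becomes the root.
Insert hen: hen < ram → go left. Place as left child of ram.
Insert gnu: gnu < ram → go left; gnu < hen → go left. Place as left child of hen.
Insert eel: eel < ram → go left; eel < hen → go left; eel < gnu → go left. Place as left child of gnu.
Insert rat: rat > ram → go right. Place as right child of ram.
Insert fox: fox < ram → go left; fox < hen → go left; fox < gnu → go left; fox > eel → go right. Place as right child of eel.
Insert cow: cow < ram → go left; cow < hen → go left; cow < gnu → go left; cow < eel → go left. Place as left child of eel.
Insert owl: owl < ram → go left; owl > hen → go right. Place as right child of hen.
Insert pig: pig < ram → go left; pig > hen → go right; pig > owl → go right. Place as right child of owl.
Insert yak: yak > ram → go right; yak > rat → go right. Place as right child of rat.
Insert hog: hog < ram → go left; hog > hen → go right; hog < owl → go left. Place as left child of owl.
Insert ape: ape < ram → go left; ape < hen → go left; ape < gnu → go left; ape < eel → go left; ape < cow → go left. Place as left child of cow.
Insert bat: bat < ram → go left; bat < hen → go left; bat < gnu → go left; bat < eel → go left; bat < cow → go left; bat > ape → go right. Place as right child of ape.
Insert doe: doe < ram → go left; doe < hen → go left; doe < gnu → go left; doe < eel → go left; doe > cow → go right. Place as right child of cow.
Insert boa: boa < ram → go left; boa < hen → go left; boa < gnu → go left; boa < eel → go left; boa < cow → go left; boa > ape → go right; boa > bat → go right. Place as right child of bat.
Insert elk: elk < ram → go left; elk < hen → go left; elk < gnu → go left; elk > eel → go right; elk < fox → go left. Place as left child of fox.

Delete bat (at most one child — splice it out).
After deletion, ape's right child: boa.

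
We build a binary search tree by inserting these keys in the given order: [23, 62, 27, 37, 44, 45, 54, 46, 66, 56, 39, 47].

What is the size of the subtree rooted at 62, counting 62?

11

Resulting structure (node: left, right):
  23: L=–, R=62
  62: L=27, R=66
  27: L=–, R=37
  37: L=–, R=44
  44: L=39, R=45
  45: L=–, R=54
  54: L=46, R=56
  46: L=–, R=47
  66: L=–, R=–
  56: L=–, R=–
  39: L=–, R=–
  47: L=–, R=–

Subtree rooted at 62 contains: 62, 27, 37, 44, 39, 45, 54, 46, 47, 56, 66 — 11 nodes.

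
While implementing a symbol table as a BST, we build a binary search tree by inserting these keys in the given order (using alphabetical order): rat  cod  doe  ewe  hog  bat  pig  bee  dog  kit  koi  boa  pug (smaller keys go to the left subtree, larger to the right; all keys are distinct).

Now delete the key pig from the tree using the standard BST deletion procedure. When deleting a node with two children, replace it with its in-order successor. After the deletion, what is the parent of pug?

rat: root
cod: left child of rat (depth 1)
doe: right child of cod (depth 2)
ewe: right child of doe (depth 3)
hog: right child of ewe (depth 4)
bat: left child of cod (depth 2)
pig: right child of hog (depth 5)
bee: right child of bat (depth 3)
dog: left child of ewe (depth 4)
kit: left child of pig (depth 6)
koi: right child of kit (depth 7)
boa: right child of bee (depth 4)
pug: right child of pig (depth 6)

Delete pig (two children — replace with in-order successor).
After deletion, pug's parent is hog.

hog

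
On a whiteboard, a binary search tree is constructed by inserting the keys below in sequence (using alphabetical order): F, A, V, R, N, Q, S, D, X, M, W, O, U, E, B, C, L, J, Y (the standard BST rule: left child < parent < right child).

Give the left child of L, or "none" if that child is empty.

J

F: root
A: left child of F (depth 1)
V: right child of F (depth 1)
R: left child of V (depth 2)
N: left child of R (depth 3)
Q: right child of N (depth 4)
S: right child of R (depth 3)
D: right child of A (depth 2)
X: right child of V (depth 2)
M: left child of N (depth 4)
W: left child of X (depth 3)
O: left child of Q (depth 5)
U: right child of S (depth 4)
E: right child of D (depth 3)
B: left child of D (depth 3)
C: right child of B (depth 4)
L: left child of M (depth 5)
J: left child of L (depth 6)
Y: right child of X (depth 3)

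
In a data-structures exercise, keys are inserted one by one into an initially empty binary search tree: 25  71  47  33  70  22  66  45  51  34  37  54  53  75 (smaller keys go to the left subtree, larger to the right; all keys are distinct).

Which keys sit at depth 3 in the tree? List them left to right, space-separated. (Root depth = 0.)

Insert 25: tree is empty, so 25 becomes the root.
Insert 71: 71 > 25 → go right. Place as right child of 25.
Insert 47: 47 > 25 → go right; 47 < 71 → go left. Place as left child of 71.
Insert 33: 33 > 25 → go right; 33 < 71 → go left; 33 < 47 → go left. Place as left child of 47.
Insert 70: 70 > 25 → go right; 70 < 71 → go left; 70 > 47 → go right. Place as right child of 47.
Insert 22: 22 < 25 → go left. Place as left child of 25.
Insert 66: 66 > 25 → go right; 66 < 71 → go left; 66 > 47 → go right; 66 < 70 → go left. Place as left child of 70.
Insert 45: 45 > 25 → go right; 45 < 71 → go left; 45 < 47 → go left; 45 > 33 → go right. Place as right child of 33.
Insert 51: 51 > 25 → go right; 51 < 71 → go left; 51 > 47 → go right; 51 < 70 → go left; 51 < 66 → go left. Place as left child of 66.
Insert 34: 34 > 25 → go right; 34 < 71 → go left; 34 < 47 → go left; 34 > 33 → go right; 34 < 45 → go left. Place as left child of 45.
Insert 37: 37 > 25 → go right; 37 < 71 → go left; 37 < 47 → go left; 37 > 33 → go right; 37 < 45 → go left; 37 > 34 → go right. Place as right child of 34.
Insert 54: 54 > 25 → go right; 54 < 71 → go left; 54 > 47 → go right; 54 < 70 → go left; 54 < 66 → go left; 54 > 51 → go right. Place as right child of 51.
Insert 53: 53 > 25 → go right; 53 < 71 → go left; 53 > 47 → go right; 53 < 70 → go left; 53 < 66 → go left; 53 > 51 → go right; 53 < 54 → go left. Place as left child of 54.
Insert 75: 75 > 25 → go right; 75 > 71 → go right. Place as right child of 71.

33 70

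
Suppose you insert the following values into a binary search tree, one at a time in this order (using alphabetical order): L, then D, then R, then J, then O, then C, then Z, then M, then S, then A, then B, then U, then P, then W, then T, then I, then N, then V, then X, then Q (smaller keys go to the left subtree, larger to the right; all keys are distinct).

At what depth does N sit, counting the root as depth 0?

L: root
D: left child of L (depth 1)
R: right child of L (depth 1)
J: right child of D (depth 2)
O: left child of R (depth 2)
C: left child of D (depth 2)
Z: right child of R (depth 2)
M: left child of O (depth 3)
S: left child of Z (depth 3)
A: left child of C (depth 3)
B: right child of A (depth 4)
U: right child of S (depth 4)
P: right child of O (depth 3)
W: right child of U (depth 5)
T: left child of U (depth 5)
I: left child of J (depth 3)
N: right child of M (depth 4)
V: left child of W (depth 6)
X: right child of W (depth 6)
Q: right child of P (depth 4)

Path to N: L → R → O → M → N, which is 4 edges.

4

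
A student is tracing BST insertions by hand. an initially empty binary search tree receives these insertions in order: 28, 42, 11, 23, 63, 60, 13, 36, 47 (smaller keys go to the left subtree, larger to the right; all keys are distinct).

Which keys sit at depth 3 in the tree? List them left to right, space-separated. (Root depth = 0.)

13 60

Insert 28: tree is empty, so 28 becomes the root.
Insert 42: 42 > 28 → go right. Place as right child of 28.
Insert 11: 11 < 28 → go left. Place as left child of 28.
Insert 23: 23 < 28 → go left; 23 > 11 → go right. Place as right child of 11.
Insert 63: 63 > 28 → go right; 63 > 42 → go right. Place as right child of 42.
Insert 60: 60 > 28 → go right; 60 > 42 → go right; 60 < 63 → go left. Place as left child of 63.
Insert 13: 13 < 28 → go left; 13 > 11 → go right; 13 < 23 → go left. Place as left child of 23.
Insert 36: 36 > 28 → go right; 36 < 42 → go left. Place as left child of 42.
Insert 47: 47 > 28 → go right; 47 > 42 → go right; 47 < 63 → go left; 47 < 60 → go left. Place as left child of 60.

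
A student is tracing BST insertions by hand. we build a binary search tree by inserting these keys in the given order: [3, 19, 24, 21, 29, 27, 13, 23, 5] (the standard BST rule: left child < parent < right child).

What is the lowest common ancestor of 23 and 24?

24

Insert 3: tree is empty, so 3 becomes the root.
Insert 19: 19 > 3 → go right. Place as right child of 3.
Insert 24: 24 > 3 → go right; 24 > 19 → go right. Place as right child of 19.
Insert 21: 21 > 3 → go right; 21 > 19 → go right; 21 < 24 → go left. Place as left child of 24.
Insert 29: 29 > 3 → go right; 29 > 19 → go right; 29 > 24 → go right. Place as right child of 24.
Insert 27: 27 > 3 → go right; 27 > 19 → go right; 27 > 24 → go right; 27 < 29 → go left. Place as left child of 29.
Insert 13: 13 > 3 → go right; 13 < 19 → go left. Place as left child of 19.
Insert 23: 23 > 3 → go right; 23 > 19 → go right; 23 < 24 → go left; 23 > 21 → go right. Place as right child of 21.
Insert 5: 5 > 3 → go right; 5 < 19 → go left; 5 < 13 → go left. Place as left child of 13.

Path to 23: 3 → 19 → 24 → 21 → 23
Path to 24: 3 → 19 → 24
24 lies on both paths and is an ancestor of the other node.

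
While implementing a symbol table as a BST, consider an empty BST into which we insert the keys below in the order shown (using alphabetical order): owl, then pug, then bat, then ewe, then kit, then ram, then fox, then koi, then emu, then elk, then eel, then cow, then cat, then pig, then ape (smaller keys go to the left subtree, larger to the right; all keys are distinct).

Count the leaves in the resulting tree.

6

owl: root
pug: right child of owl (depth 1)
bat: left child of owl (depth 1)
ewe: right child of bat (depth 2)
kit: right child of ewe (depth 3)
ram: right child of pug (depth 2)
fox: left child of kit (depth 4)
koi: right child of kit (depth 4)
emu: left child of ewe (depth 3)
elk: left child of emu (depth 4)
eel: left child of elk (depth 5)
cow: left child of eel (depth 6)
cat: left child of cow (depth 7)
pig: left child of pug (depth 2)
ape: left child of bat (depth 2)

Leaves: ape, cat, fox, koi, pig, ram — 6 in total.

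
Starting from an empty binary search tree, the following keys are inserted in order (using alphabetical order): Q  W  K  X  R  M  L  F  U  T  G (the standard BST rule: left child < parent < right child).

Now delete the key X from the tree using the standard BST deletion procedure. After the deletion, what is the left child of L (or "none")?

Q: root
W: right child of Q (depth 1)
K: left child of Q (depth 1)
X: right child of W (depth 2)
R: left child of W (depth 2)
M: right child of K (depth 2)
L: left child of M (depth 3)
F: left child of K (depth 2)
U: right child of R (depth 3)
T: left child of U (depth 4)
G: right child of F (depth 3)

Delete X (at most one child — splice it out).
After deletion, L's left child: none.

none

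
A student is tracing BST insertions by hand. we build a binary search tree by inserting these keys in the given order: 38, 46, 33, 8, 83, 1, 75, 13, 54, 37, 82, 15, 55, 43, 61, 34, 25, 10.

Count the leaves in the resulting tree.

7

38: root
46: right child of 38 (depth 1)
33: left child of 38 (depth 1)
8: left child of 33 (depth 2)
83: right child of 46 (depth 2)
1: left child of 8 (depth 3)
75: left child of 83 (depth 3)
13: right child of 8 (depth 3)
54: left child of 75 (depth 4)
37: right child of 33 (depth 2)
82: right child of 75 (depth 4)
15: right child of 13 (depth 4)
55: right child of 54 (depth 5)
43: left child of 46 (depth 2)
61: right child of 55 (depth 6)
34: left child of 37 (depth 3)
25: right child of 15 (depth 5)
10: left child of 13 (depth 4)

Leaves: 1, 10, 25, 34, 43, 61, 82 — 7 in total.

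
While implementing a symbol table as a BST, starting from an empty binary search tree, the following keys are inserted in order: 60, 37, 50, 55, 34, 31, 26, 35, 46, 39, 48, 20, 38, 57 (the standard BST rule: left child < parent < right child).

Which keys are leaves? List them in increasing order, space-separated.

20 35 38 48 57

Insert 60: tree is empty, so 60 becomes the root.
Insert 37: 37 < 60 → go left. Place as left child of 60.
Insert 50: 50 < 60 → go left; 50 > 37 → go right. Place as right child of 37.
Insert 55: 55 < 60 → go left; 55 > 37 → go right; 55 > 50 → go right. Place as right child of 50.
Insert 34: 34 < 60 → go left; 34 < 37 → go left. Place as left child of 37.
Insert 31: 31 < 60 → go left; 31 < 37 → go left; 31 < 34 → go left. Place as left child of 34.
Insert 26: 26 < 60 → go left; 26 < 37 → go left; 26 < 34 → go left; 26 < 31 → go left. Place as left child of 31.
Insert 35: 35 < 60 → go left; 35 < 37 → go left; 35 > 34 → go right. Place as right child of 34.
Insert 46: 46 < 60 → go left; 46 > 37 → go right; 46 < 50 → go left. Place as left child of 50.
Insert 39: 39 < 60 → go left; 39 > 37 → go right; 39 < 50 → go left; 39 < 46 → go left. Place as left child of 46.
Insert 48: 48 < 60 → go left; 48 > 37 → go right; 48 < 50 → go left; 48 > 46 → go right. Place as right child of 46.
Insert 20: 20 < 60 → go left; 20 < 37 → go left; 20 < 34 → go left; 20 < 31 → go left; 20 < 26 → go left. Place as left child of 26.
Insert 38: 38 < 60 → go left; 38 > 37 → go right; 38 < 50 → go left; 38 < 46 → go left; 38 < 39 → go left. Place as left child of 39.
Insert 57: 57 < 60 → go left; 57 > 37 → go right; 57 > 50 → go right; 57 > 55 → go right. Place as right child of 55.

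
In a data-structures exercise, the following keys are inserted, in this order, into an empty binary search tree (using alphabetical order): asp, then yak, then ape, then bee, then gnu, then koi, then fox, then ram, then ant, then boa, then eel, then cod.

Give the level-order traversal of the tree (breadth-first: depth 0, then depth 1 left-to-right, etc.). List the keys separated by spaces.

Insert asp: tree is empty, so asp becomes the root.
Insert yak: yak > asp → go right. Place as right child of asp.
Insert ape: ape < asp → go left. Place as left child of asp.
Insert bee: bee > asp → go right; bee < yak → go left. Place as left child of yak.
Insert gnu: gnu > asp → go right; gnu < yak → go left; gnu > bee → go right. Place as right child of bee.
Insert koi: koi > asp → go right; koi < yak → go left; koi > bee → go right; koi > gnu → go right. Place as right child of gnu.
Insert fox: fox > asp → go right; fox < yak → go left; fox > bee → go right; fox < gnu → go left. Place as left child of gnu.
Insert ram: ram > asp → go right; ram < yak → go left; ram > bee → go right; ram > gnu → go right; ram > koi → go right. Place as right child of koi.
Insert ant: ant < asp → go left; ant < ape → go left. Place as left child of ape.
Insert boa: boa > asp → go right; boa < yak → go left; boa > bee → go right; boa < gnu → go left; boa < fox → go left. Place as left child of fox.
Insert eel: eel > asp → go right; eel < yak → go left; eel > bee → go right; eel < gnu → go left; eel < fox → go left; eel > boa → go right. Place as right child of boa.
Insert cod: cod > asp → go right; cod < yak → go left; cod > bee → go right; cod < gnu → go left; cod < fox → go left; cod > boa → go right; cod < eel → go left. Place as left child of eel.

asp ape yak ant bee gnu fox koi boa ram eel cod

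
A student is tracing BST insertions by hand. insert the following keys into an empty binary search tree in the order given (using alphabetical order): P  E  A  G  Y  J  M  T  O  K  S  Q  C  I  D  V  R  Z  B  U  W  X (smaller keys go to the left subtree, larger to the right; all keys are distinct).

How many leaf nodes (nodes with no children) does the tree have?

P: root
E: left child of P (depth 1)
A: left child of E (depth 2)
G: right child of E (depth 2)
Y: right child of P (depth 1)
J: right child of G (depth 3)
M: right child of J (depth 4)
T: left child of Y (depth 2)
O: right child of M (depth 5)
K: left child of M (depth 5)
S: left child of T (depth 3)
Q: left child of S (depth 4)
C: right child of A (depth 3)
I: left child of J (depth 4)
D: right child of C (depth 4)
V: right child of T (depth 3)
R: right child of Q (depth 5)
Z: right child of Y (depth 2)
B: left child of C (depth 4)
U: left child of V (depth 4)
W: right child of V (depth 4)
X: right child of W (depth 5)

Leaves: B, D, I, K, O, R, U, X, Z — 9 in total.

9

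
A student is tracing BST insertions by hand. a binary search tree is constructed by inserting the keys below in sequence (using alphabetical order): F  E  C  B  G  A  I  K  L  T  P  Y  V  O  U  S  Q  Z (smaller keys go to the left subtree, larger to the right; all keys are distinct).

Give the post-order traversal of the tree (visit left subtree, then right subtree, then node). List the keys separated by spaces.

A B C E O Q S P U V Z Y T L K I G F

Insert F: tree is empty, so F becomes the root.
Insert E: E < F → go left. Place as left child of F.
Insert C: C < F → go left; C < E → go left. Place as left child of E.
Insert B: B < F → go left; B < E → go left; B < C → go left. Place as left child of C.
Insert G: G > F → go right. Place as right child of F.
Insert A: A < F → go left; A < E → go left; A < C → go left; A < B → go left. Place as left child of B.
Insert I: I > F → go right; I > G → go right. Place as right child of G.
Insert K: K > F → go right; K > G → go right; K > I → go right. Place as right child of I.
Insert L: L > F → go right; L > G → go right; L > I → go right; L > K → go right. Place as right child of K.
Insert T: T > F → go right; T > G → go right; T > I → go right; T > K → go right; T > L → go right. Place as right child of L.
Insert P: P > F → go right; P > G → go right; P > I → go right; P > K → go right; P > L → go right; P < T → go left. Place as left child of T.
Insert Y: Y > F → go right; Y > G → go right; Y > I → go right; Y > K → go right; Y > L → go right; Y > T → go right. Place as right child of T.
Insert V: V > F → go right; V > G → go right; V > I → go right; V > K → go right; V > L → go right; V > T → go right; V < Y → go left. Place as left child of Y.
Insert O: O > F → go right; O > G → go right; O > I → go right; O > K → go right; O > L → go right; O < T → go left; O < P → go left. Place as left child of P.
Insert U: U > F → go right; U > G → go right; U > I → go right; U > K → go right; U > L → go right; U > T → go right; U < Y → go left; U < V → go left. Place as left child of V.
Insert S: S > F → go right; S > G → go right; S > I → go right; S > K → go right; S > L → go right; S < T → go left; S > P → go right. Place as right child of P.
Insert Q: Q > F → go right; Q > G → go right; Q > I → go right; Q > K → go right; Q > L → go right; Q < T → go left; Q > P → go right; Q < S → go left. Place as left child of S.
Insert Z: Z > F → go right; Z > G → go right; Z > I → go right; Z > K → go right; Z > L → go right; Z > T → go right; Z > Y → go right. Place as right child of Y.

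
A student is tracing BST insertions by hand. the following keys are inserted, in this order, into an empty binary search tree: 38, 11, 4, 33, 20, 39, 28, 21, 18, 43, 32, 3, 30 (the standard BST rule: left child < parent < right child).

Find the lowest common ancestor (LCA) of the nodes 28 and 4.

38: root
11: left child of 38 (depth 1)
4: left child of 11 (depth 2)
33: right child of 11 (depth 2)
20: left child of 33 (depth 3)
39: right child of 38 (depth 1)
28: right child of 20 (depth 4)
21: left child of 28 (depth 5)
18: left child of 20 (depth 4)
43: right child of 39 (depth 2)
32: right child of 28 (depth 5)
3: left child of 4 (depth 3)
30: left child of 32 (depth 6)

Path to 28: 38 → 11 → 33 → 20 → 28
Path to 4: 38 → 11 → 4
The paths share a prefix ending at 11, then split left and right.

11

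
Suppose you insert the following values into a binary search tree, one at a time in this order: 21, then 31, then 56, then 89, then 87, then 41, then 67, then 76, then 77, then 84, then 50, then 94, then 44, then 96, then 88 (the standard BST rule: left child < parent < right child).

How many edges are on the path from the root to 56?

Resulting structure (node: left, right):
  21: L=–, R=31
  31: L=–, R=56
  56: L=41, R=89
  89: L=87, R=94
  87: L=67, R=88
  41: L=–, R=50
  67: L=–, R=76
  76: L=–, R=77
  77: L=–, R=84
  84: L=–, R=–
  50: L=44, R=–
  94: L=–, R=96
  44: L=–, R=–
  96: L=–, R=–
  88: L=–, R=–

Path to 56: 21 → 31 → 56, which is 2 edges.

2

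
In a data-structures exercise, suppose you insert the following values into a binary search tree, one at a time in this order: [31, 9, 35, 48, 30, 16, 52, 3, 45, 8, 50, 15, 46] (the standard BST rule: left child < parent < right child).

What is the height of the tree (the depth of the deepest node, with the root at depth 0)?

4

31: root
9: left child of 31 (depth 1)
35: right child of 31 (depth 1)
48: right child of 35 (depth 2)
30: right child of 9 (depth 2)
16: left child of 30 (depth 3)
52: right child of 48 (depth 3)
3: left child of 9 (depth 2)
45: left child of 48 (depth 3)
8: right child of 3 (depth 3)
50: left child of 52 (depth 4)
15: left child of 16 (depth 4)
46: right child of 45 (depth 4)

The deepest node is 50 at depth 4.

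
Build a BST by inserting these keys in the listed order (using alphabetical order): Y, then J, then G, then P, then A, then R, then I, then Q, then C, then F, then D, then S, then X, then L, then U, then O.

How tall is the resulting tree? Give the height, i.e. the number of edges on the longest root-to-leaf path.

6

Y: root
J: left child of Y (depth 1)
G: left child of J (depth 2)
P: right child of J (depth 2)
A: left child of G (depth 3)
R: right child of P (depth 3)
I: right child of G (depth 3)
Q: left child of R (depth 4)
C: right child of A (depth 4)
F: right child of C (depth 5)
D: left child of F (depth 6)
S: right child of R (depth 4)
X: right child of S (depth 5)
L: left child of P (depth 3)
U: left child of X (depth 6)
O: right child of L (depth 4)

The deepest node is D at depth 6.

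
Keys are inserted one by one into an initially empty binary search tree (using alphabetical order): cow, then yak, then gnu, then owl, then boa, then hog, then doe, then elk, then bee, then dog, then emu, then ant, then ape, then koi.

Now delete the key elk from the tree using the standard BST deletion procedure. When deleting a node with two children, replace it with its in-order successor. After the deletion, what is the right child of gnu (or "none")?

Resulting structure (node: left, right):
  cow: L=boa, R=yak
  yak: L=gnu, R=–
  gnu: L=doe, R=owl
  owl: L=hog, R=–
  boa: L=bee, R=–
  hog: L=–, R=koi
  doe: L=–, R=elk
  elk: L=dog, R=emu
  bee: L=ant, R=–
  dog: L=–, R=–
  emu: L=–, R=–
  ant: L=–, R=ape
  ape: L=–, R=–
  koi: L=–, R=–

Delete elk (two children — replace with in-order successor).
After deletion, gnu's right child: owl.

owl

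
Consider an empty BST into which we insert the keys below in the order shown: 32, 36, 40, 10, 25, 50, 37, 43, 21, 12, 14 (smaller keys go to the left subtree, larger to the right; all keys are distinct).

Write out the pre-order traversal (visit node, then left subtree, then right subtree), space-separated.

32: root
36: right child of 32 (depth 1)
40: right child of 36 (depth 2)
10: left child of 32 (depth 1)
25: right child of 10 (depth 2)
50: right child of 40 (depth 3)
37: left child of 40 (depth 3)
43: left child of 50 (depth 4)
21: left child of 25 (depth 3)
12: left child of 21 (depth 4)
14: right child of 12 (depth 5)

32 10 25 21 12 14 36 40 37 50 43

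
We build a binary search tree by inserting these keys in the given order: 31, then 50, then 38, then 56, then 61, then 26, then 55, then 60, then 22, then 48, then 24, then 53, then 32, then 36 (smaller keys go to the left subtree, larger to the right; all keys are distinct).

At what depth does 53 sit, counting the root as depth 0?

31: root
50: right child of 31 (depth 1)
38: left child of 50 (depth 2)
56: right child of 50 (depth 2)
61: right child of 56 (depth 3)
26: left child of 31 (depth 1)
55: left child of 56 (depth 3)
60: left child of 61 (depth 4)
22: left child of 26 (depth 2)
48: right child of 38 (depth 3)
24: right child of 22 (depth 3)
53: left child of 55 (depth 4)
32: left child of 38 (depth 3)
36: right child of 32 (depth 4)

Path to 53: 31 → 50 → 56 → 55 → 53, which is 4 edges.

4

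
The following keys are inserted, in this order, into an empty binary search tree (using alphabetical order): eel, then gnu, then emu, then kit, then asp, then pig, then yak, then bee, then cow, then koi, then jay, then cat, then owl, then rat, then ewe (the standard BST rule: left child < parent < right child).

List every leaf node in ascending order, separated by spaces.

cat ewe jay owl rat

Resulting structure (node: left, right):
  eel: L=asp, R=gnu
  gnu: L=emu, R=kit
  emu: L=–, R=ewe
  kit: L=jay, R=pig
  asp: L=–, R=bee
  pig: L=koi, R=yak
  yak: L=rat, R=–
  bee: L=–, R=cow
  cow: L=cat, R=–
  koi: L=–, R=owl
  jay: L=–, R=–
  cat: L=–, R=–
  owl: L=–, R=–
  rat: L=–, R=–
  ewe: L=–, R=–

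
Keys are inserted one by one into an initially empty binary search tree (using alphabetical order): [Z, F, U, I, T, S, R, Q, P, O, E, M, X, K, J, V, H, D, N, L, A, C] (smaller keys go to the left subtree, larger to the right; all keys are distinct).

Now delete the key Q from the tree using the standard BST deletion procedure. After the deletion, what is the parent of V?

X

Insert Z: tree is empty, so Z becomes the root.
Insert F: F < Z → go left. Place as left child of Z.
Insert U: U < Z → go left; U > F → go right. Place as right child of F.
Insert I: I < Z → go left; I > F → go right; I < U → go left. Place as left child of U.
Insert T: T < Z → go left; T > F → go right; T < U → go left; T > I → go right. Place as right child of I.
Insert S: S < Z → go left; S > F → go right; S < U → go left; S > I → go right; S < T → go left. Place as left child of T.
Insert R: R < Z → go left; R > F → go right; R < U → go left; R > I → go right; R < T → go left; R < S → go left. Place as left child of S.
Insert Q: Q < Z → go left; Q > F → go right; Q < U → go left; Q > I → go right; Q < T → go left; Q < S → go left; Q < R → go left. Place as left child of R.
Insert P: P < Z → go left; P > F → go right; P < U → go left; P > I → go right; P < T → go left; P < S → go left; P < R → go left; P < Q → go left. Place as left child of Q.
Insert O: O < Z → go left; O > F → go right; O < U → go left; O > I → go right; O < T → go left; O < S → go left; O < R → go left; O < Q → go left; O < P → go left. Place as left child of P.
Insert E: E < Z → go left; E < F → go left. Place as left child of F.
Insert M: M < Z → go left; M > F → go right; M < U → go left; M > I → go right; M < T → go left; M < S → go left; M < R → go left; M < Q → go left; M < P → go left; M < O → go left. Place as left child of O.
Insert X: X < Z → go left; X > F → go right; X > U → go right. Place as right child of U.
Insert K: K < Z → go left; K > F → go right; K < U → go left; K > I → go right; K < T → go left; K < S → go left; K < R → go left; K < Q → go left; K < P → go left; K < O → go left; K < M → go left. Place as left child of M.
Insert J: J < Z → go left; J > F → go right; J < U → go left; J > I → go right; J < T → go left; J < S → go left; J < R → go left; J < Q → go left; J < P → go left; J < O → go left; J < M → go left; J < K → go left. Place as left child of K.
Insert V: V < Z → go left; V > F → go right; V > U → go right; V < X → go left. Place as left child of X.
Insert H: H < Z → go left; H > F → go right; H < U → go left; H < I → go left. Place as left child of I.
Insert D: D < Z → go left; D < F → go left; D < E → go left. Place as left child of E.
Insert N: N < Z → go left; N > F → go right; N < U → go left; N > I → go right; N < T → go left; N < S → go left; N < R → go left; N < Q → go left; N < P → go left; N < O → go left; N > M → go right. Place as right child of M.
Insert L: L < Z → go left; L > F → go right; L < U → go left; L > I → go right; L < T → go left; L < S → go left; L < R → go left; L < Q → go left; L < P → go left; L < O → go left; L < M → go left; L > K → go right. Place as right child of K.
Insert A: A < Z → go left; A < F → go left; A < E → go left; A < D → go left. Place as left child of D.
Insert C: C < Z → go left; C < F → go left; C < E → go left; C < D → go left; C > A → go right. Place as right child of A.

Delete Q (at most one child — splice it out).
After deletion, V's parent is X.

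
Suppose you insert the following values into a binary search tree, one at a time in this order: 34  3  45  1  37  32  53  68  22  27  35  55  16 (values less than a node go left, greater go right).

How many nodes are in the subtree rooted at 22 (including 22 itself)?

Resulting structure (node: left, right):
  34: L=3, R=45
  3: L=1, R=32
  45: L=37, R=53
  1: L=–, R=–
  37: L=35, R=–
  32: L=22, R=–
  53: L=–, R=68
  68: L=55, R=–
  22: L=16, R=27
  27: L=–, R=–
  35: L=–, R=–
  55: L=–, R=–
  16: L=–, R=–

Subtree rooted at 22 contains: 22, 16, 27 — 3 nodes.

3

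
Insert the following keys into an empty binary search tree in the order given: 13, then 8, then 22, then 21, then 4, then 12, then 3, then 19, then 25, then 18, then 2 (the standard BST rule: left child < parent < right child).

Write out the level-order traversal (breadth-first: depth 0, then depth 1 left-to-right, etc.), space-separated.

Insert 13: tree is empty, so 13 becomes the root.
Insert 8: 8 < 13 → go left. Place as left child of 13.
Insert 22: 22 > 13 → go right. Place as right child of 13.
Insert 21: 21 > 13 → go right; 21 < 22 → go left. Place as left child of 22.
Insert 4: 4 < 13 → go left; 4 < 8 → go left. Place as left child of 8.
Insert 12: 12 < 13 → go left; 12 > 8 → go right. Place as right child of 8.
Insert 3: 3 < 13 → go left; 3 < 8 → go left; 3 < 4 → go left. Place as left child of 4.
Insert 19: 19 > 13 → go right; 19 < 22 → go left; 19 < 21 → go left. Place as left child of 21.
Insert 25: 25 > 13 → go right; 25 > 22 → go right. Place as right child of 22.
Insert 18: 18 > 13 → go right; 18 < 22 → go left; 18 < 21 → go left; 18 < 19 → go left. Place as left child of 19.
Insert 2: 2 < 13 → go left; 2 < 8 → go left; 2 < 4 → go left; 2 < 3 → go left. Place as left child of 3.

13 8 22 4 12 21 25 3 19 2 18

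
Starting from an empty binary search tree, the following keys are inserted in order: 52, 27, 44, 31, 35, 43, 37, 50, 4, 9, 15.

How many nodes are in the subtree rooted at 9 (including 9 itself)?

2

52: root
27: left child of 52 (depth 1)
44: right child of 27 (depth 2)
31: left child of 44 (depth 3)
35: right child of 31 (depth 4)
43: right child of 35 (depth 5)
37: left child of 43 (depth 6)
50: right child of 44 (depth 3)
4: left child of 27 (depth 2)
9: right child of 4 (depth 3)
15: right child of 9 (depth 4)

Subtree rooted at 9 contains: 9, 15 — 2 nodes.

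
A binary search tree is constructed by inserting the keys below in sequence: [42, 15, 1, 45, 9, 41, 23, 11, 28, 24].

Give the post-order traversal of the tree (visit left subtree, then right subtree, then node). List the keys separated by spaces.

42: root
15: left child of 42 (depth 1)
1: left child of 15 (depth 2)
45: right child of 42 (depth 1)
9: right child of 1 (depth 3)
41: right child of 15 (depth 2)
23: left child of 41 (depth 3)
11: right child of 9 (depth 4)
28: right child of 23 (depth 4)
24: left child of 28 (depth 5)

11 9 1 24 28 23 41 15 45 42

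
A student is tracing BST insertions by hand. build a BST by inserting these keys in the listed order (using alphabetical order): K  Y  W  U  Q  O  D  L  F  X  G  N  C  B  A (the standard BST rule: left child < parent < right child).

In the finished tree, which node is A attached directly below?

B

K: root
Y: right child of K (depth 1)
W: left child of Y (depth 2)
U: left child of W (depth 3)
Q: left child of U (depth 4)
O: left child of Q (depth 5)
D: left child of K (depth 1)
L: left child of O (depth 6)
F: right child of D (depth 2)
X: right child of W (depth 3)
G: right child of F (depth 3)
N: right child of L (depth 7)
C: left child of D (depth 2)
B: left child of C (depth 3)
A: left child of B (depth 4)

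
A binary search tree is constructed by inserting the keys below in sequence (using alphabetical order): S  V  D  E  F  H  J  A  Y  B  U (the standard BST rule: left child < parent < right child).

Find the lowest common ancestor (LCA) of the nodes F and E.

Insert S: tree is empty, so S becomes the root.
Insert V: V > S → go right. Place as right child of S.
Insert D: D < S → go left. Place as left child of S.
Insert E: E < S → go left; E > D → go right. Place as right child of D.
Insert F: F < S → go left; F > D → go right; F > E → go right. Place as right child of E.
Insert H: H < S → go left; H > D → go right; H > E → go right; H > F → go right. Place as right child of F.
Insert J: J < S → go left; J > D → go right; J > E → go right; J > F → go right; J > H → go right. Place as right child of H.
Insert A: A < S → go left; A < D → go left. Place as left child of D.
Insert Y: Y > S → go right; Y > V → go right. Place as right child of V.
Insert B: B < S → go left; B < D → go left; B > A → go right. Place as right child of A.
Insert U: U > S → go right; U < V → go left. Place as left child of V.

Path to F: S → D → E → F
Path to E: S → D → E
E lies on both paths and is an ancestor of the other node.

E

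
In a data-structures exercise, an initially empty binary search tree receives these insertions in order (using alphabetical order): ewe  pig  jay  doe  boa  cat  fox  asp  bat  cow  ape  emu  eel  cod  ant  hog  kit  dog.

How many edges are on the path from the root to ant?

5

ewe: root
pig: right child of ewe (depth 1)
jay: left child of pig (depth 2)
doe: left child of ewe (depth 1)
boa: left child of doe (depth 2)
cat: right child of boa (depth 3)
fox: left child of jay (depth 3)
asp: left child of boa (depth 3)
bat: right child of asp (depth 4)
cow: right child of cat (depth 4)
ape: left child of asp (depth 4)
emu: right child of doe (depth 2)
eel: left child of emu (depth 3)
cod: left child of cow (depth 5)
ant: left child of ape (depth 5)
hog: right child of fox (depth 4)
kit: right child of jay (depth 3)
dog: left child of eel (depth 4)

Path to ant: ewe → doe → boa → asp → ape → ant, which is 5 edges.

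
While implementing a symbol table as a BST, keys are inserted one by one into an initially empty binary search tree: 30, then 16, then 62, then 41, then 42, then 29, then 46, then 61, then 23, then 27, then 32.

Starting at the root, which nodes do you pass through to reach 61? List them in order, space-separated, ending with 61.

Insert 30: tree is empty, so 30 becomes the root.
Insert 16: 16 < 30 → go left. Place as left child of 30.
Insert 62: 62 > 30 → go right. Place as right child of 30.
Insert 41: 41 > 30 → go right; 41 < 62 → go left. Place as left child of 62.
Insert 42: 42 > 30 → go right; 42 < 62 → go left; 42 > 41 → go right. Place as right child of 41.
Insert 29: 29 < 30 → go left; 29 > 16 → go right. Place as right child of 16.
Insert 46: 46 > 30 → go right; 46 < 62 → go left; 46 > 41 → go right; 46 > 42 → go right. Place as right child of 42.
Insert 61: 61 > 30 → go right; 61 < 62 → go left; 61 > 41 → go right; 61 > 42 → go right; 61 > 46 → go right. Place as right child of 46.
Insert 23: 23 < 30 → go left; 23 > 16 → go right; 23 < 29 → go left. Place as left child of 29.
Insert 27: 27 < 30 → go left; 27 > 16 → go right; 27 < 29 → go left; 27 > 23 → go right. Place as right child of 23.
Insert 32: 32 > 30 → go right; 32 < 62 → go left; 32 < 41 → go left. Place as left child of 41.

30 62 41 42 46 61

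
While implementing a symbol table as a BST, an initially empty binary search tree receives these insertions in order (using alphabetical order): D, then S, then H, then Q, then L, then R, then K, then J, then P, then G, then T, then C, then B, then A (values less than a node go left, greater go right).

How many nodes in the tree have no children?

6

D: root
S: right child of D (depth 1)
H: left child of S (depth 2)
Q: right child of H (depth 3)
L: left child of Q (depth 4)
R: right child of Q (depth 4)
K: left child of L (depth 5)
J: left child of K (depth 6)
P: right child of L (depth 5)
G: left child of H (depth 3)
T: right child of S (depth 2)
C: left child of D (depth 1)
B: left child of C (depth 2)
A: left child of B (depth 3)

Leaves: A, G, J, P, R, T — 6 in total.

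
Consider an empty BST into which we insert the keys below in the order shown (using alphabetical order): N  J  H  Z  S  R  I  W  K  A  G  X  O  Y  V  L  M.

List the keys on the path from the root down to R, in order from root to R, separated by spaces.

N Z S R

Insert N: tree is empty, so N becomes the root.
Insert J: J < N → go left. Place as left child of N.
Insert H: H < N → go left; H < J → go left. Place as left child of J.
Insert Z: Z > N → go right. Place as right child of N.
Insert S: S > N → go right; S < Z → go left. Place as left child of Z.
Insert R: R > N → go right; R < Z → go left; R < S → go left. Place as left child of S.
Insert I: I < N → go left; I < J → go left; I > H → go right. Place as right child of H.
Insert W: W > N → go right; W < Z → go left; W > S → go right. Place as right child of S.
Insert K: K < N → go left; K > J → go right. Place as right child of J.
Insert A: A < N → go left; A < J → go left; A < H → go left. Place as left child of H.
Insert G: G < N → go left; G < J → go left; G < H → go left; G > A → go right. Place as right child of A.
Insert X: X > N → go right; X < Z → go left; X > S → go right; X > W → go right. Place as right child of W.
Insert O: O > N → go right; O < Z → go left; O < S → go left; O < R → go left. Place as left child of R.
Insert Y: Y > N → go right; Y < Z → go left; Y > S → go right; Y > W → go right; Y > X → go right. Place as right child of X.
Insert V: V > N → go right; V < Z → go left; V > S → go right; V < W → go left. Place as left child of W.
Insert L: L < N → go left; L > J → go right; L > K → go right. Place as right child of K.
Insert M: M < N → go left; M > J → go right; M > K → go right; M > L → go right. Place as right child of L.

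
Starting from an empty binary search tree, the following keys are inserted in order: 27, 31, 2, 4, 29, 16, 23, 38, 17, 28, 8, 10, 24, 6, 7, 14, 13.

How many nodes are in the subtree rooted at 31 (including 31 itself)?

4

Insert 27: tree is empty, so 27 becomes the root.
Insert 31: 31 > 27 → go right. Place as right child of 27.
Insert 2: 2 < 27 → go left. Place as left child of 27.
Insert 4: 4 < 27 → go left; 4 > 2 → go right. Place as right child of 2.
Insert 29: 29 > 27 → go right; 29 < 31 → go left. Place as left child of 31.
Insert 16: 16 < 27 → go left; 16 > 2 → go right; 16 > 4 → go right. Place as right child of 4.
Insert 23: 23 < 27 → go left; 23 > 2 → go right; 23 > 4 → go right; 23 > 16 → go right. Place as right child of 16.
Insert 38: 38 > 27 → go right; 38 > 31 → go right. Place as right child of 31.
Insert 17: 17 < 27 → go left; 17 > 2 → go right; 17 > 4 → go right; 17 > 16 → go right; 17 < 23 → go left. Place as left child of 23.
Insert 28: 28 > 27 → go right; 28 < 31 → go left; 28 < 29 → go left. Place as left child of 29.
Insert 8: 8 < 27 → go left; 8 > 2 → go right; 8 > 4 → go right; 8 < 16 → go left. Place as left child of 16.
Insert 10: 10 < 27 → go left; 10 > 2 → go right; 10 > 4 → go right; 10 < 16 → go left; 10 > 8 → go right. Place as right child of 8.
Insert 24: 24 < 27 → go left; 24 > 2 → go right; 24 > 4 → go right; 24 > 16 → go right; 24 > 23 → go right. Place as right child of 23.
Insert 6: 6 < 27 → go left; 6 > 2 → go right; 6 > 4 → go right; 6 < 16 → go left; 6 < 8 → go left. Place as left child of 8.
Insert 7: 7 < 27 → go left; 7 > 2 → go right; 7 > 4 → go right; 7 < 16 → go left; 7 < 8 → go left; 7 > 6 → go right. Place as right child of 6.
Insert 14: 14 < 27 → go left; 14 > 2 → go right; 14 > 4 → go right; 14 < 16 → go left; 14 > 8 → go right; 14 > 10 → go right. Place as right child of 10.
Insert 13: 13 < 27 → go left; 13 > 2 → go right; 13 > 4 → go right; 13 < 16 → go left; 13 > 8 → go right; 13 > 10 → go right; 13 < 14 → go left. Place as left child of 14.

Subtree rooted at 31 contains: 31, 29, 28, 38 — 4 nodes.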